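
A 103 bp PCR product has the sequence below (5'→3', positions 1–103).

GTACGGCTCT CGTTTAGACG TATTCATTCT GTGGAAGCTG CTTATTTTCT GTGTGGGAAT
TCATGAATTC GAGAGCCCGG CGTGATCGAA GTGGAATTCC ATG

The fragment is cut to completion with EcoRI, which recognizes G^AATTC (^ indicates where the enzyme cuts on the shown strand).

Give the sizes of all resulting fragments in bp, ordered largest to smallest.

57, 29, 9, 8 bp

EcoRI sites (GAATTC) start at positions 57, 65, 94.
EcoRI cuts after the first base of each site, so after positions 57, 65, 94.
Linear molecule, 3 cuts → 4 fragments:
  1–57 → 57 bp
  58–65 → 8 bp
  66–94 → 29 bp
  95–103 → 9 bp
Sorted largest to smallest: 57, 29, 9, 8 bp.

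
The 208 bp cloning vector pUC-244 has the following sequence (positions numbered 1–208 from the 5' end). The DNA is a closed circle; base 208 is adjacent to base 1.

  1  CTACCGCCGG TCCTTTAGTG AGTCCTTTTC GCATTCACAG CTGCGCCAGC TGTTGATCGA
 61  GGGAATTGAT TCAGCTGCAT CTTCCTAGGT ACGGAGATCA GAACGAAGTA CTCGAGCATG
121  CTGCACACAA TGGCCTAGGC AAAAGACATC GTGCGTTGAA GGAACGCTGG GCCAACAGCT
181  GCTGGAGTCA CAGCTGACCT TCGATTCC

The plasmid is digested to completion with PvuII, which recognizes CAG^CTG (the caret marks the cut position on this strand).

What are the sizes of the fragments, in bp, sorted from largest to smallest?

104, 55, 25, 15, 9 bp

PvuII sites (CAGCTG) start at positions 38, 47, 72, 176, 191.
PvuII cuts after base 3 of each site, so after positions 40, 49, 74, 178, 193.
Circular molecule, 5 cuts → 5 fragments:
  41–49 → 9 bp
  50–74 → 25 bp
  75–178 → 104 bp
  179–193 → 15 bp
  194–208 then 1–40 → 15 + 40 = 55 bp
Sorted largest to smallest: 104, 55, 25, 15, 9 bp.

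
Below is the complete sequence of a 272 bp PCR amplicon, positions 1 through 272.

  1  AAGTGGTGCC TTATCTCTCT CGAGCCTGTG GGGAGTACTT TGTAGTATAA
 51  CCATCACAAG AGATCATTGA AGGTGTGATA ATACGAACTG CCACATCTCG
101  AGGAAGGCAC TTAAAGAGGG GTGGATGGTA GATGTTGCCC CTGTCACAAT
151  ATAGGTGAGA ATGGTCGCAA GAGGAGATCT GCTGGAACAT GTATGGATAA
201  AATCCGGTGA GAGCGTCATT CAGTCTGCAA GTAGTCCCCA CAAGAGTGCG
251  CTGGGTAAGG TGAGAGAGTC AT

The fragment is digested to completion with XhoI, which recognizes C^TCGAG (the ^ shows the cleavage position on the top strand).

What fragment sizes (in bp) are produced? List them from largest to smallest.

XhoI sites (CTCGAG) start at positions 19, 97.
XhoI cuts after the first base of each site, so after positions 19, 97.
Linear molecule, 2 cuts → 3 fragments:
  1–19 → 19 bp
  20–97 → 78 bp
  98–272 → 175 bp
Sorted largest to smallest: 175, 78, 19 bp.

175, 78, 19 bp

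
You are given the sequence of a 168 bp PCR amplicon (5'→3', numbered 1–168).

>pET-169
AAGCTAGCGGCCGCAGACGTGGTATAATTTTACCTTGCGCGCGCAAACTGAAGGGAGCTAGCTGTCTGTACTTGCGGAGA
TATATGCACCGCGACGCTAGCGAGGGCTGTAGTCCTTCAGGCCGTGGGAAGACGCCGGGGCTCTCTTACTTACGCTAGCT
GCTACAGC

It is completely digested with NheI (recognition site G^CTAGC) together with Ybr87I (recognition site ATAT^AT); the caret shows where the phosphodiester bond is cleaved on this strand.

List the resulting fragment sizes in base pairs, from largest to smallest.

58, 54, 26, 14, 13, 3 bp

NheI sites (GCTAGC) start at positions 3, 57, 96, 154.
NheI cuts after the first base of each site, so after positions 3, 57, 96, 154.
The Ybr87I site (ATATAT) starts at position 80.
Ybr87I cuts after base 4 of each site, so after position 83.
Combined cut positions: 3, 57, 83, 96, 154.
Linear molecule, 5 cuts → 6 fragments:
  1–3 → 3 bp
  4–57 → 54 bp
  58–83 → 26 bp
  84–96 → 13 bp
  97–154 → 58 bp
  155–168 → 14 bp
Sorted largest to smallest: 58, 54, 26, 14, 13, 3 bp.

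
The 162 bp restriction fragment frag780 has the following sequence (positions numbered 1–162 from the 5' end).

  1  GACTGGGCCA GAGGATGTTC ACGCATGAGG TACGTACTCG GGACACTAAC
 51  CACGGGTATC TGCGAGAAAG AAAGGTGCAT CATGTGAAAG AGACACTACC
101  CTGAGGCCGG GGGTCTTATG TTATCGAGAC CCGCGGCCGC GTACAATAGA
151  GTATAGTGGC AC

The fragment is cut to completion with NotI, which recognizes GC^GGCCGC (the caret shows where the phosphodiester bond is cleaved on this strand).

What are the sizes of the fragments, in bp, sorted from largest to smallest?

134, 28 bp

The NotI site (GCGGCCGC) starts at position 133.
NotI cuts after base 2 of each site, so after position 134.
Linear molecule, 1 cut → 2 fragments:
  1–134 → 134 bp
  135–162 → 28 bp
Sorted largest to smallest: 134, 28 bp.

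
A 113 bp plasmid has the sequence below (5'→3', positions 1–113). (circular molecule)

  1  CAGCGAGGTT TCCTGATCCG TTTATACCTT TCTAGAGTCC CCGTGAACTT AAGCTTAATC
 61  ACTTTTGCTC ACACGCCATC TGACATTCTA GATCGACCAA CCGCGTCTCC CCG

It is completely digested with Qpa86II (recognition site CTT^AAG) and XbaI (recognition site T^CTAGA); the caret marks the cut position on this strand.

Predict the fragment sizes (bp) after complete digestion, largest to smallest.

The Qpa86II site (CTTAAG) starts at position 48.
Qpa86II cuts after base 3 of each site, so after position 50.
XbaI sites (TCTAGA) start at positions 31, 87.
XbaI cuts after the first base of each site, so after positions 31, 87.
Combined cut positions: 31, 50, 87.
Circular molecule, 3 cuts → 3 fragments:
  32–50 → 19 bp
  51–87 → 37 bp
  88–113 then 1–31 → 26 + 31 = 57 bp
Sorted largest to smallest: 57, 37, 19 bp.

57, 37, 19 bp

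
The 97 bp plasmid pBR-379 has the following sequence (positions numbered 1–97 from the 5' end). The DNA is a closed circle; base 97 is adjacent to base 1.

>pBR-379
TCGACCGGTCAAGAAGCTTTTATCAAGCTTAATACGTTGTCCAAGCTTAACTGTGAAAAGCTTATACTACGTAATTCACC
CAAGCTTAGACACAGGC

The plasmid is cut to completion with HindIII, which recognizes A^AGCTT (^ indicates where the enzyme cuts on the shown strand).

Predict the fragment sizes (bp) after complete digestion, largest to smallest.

HindIII sites (AAGCTT) start at positions 14, 25, 43, 58, 82.
HindIII cuts after the first base of each site, so after positions 14, 25, 43, 58, 82.
Circular molecule, 5 cuts → 5 fragments:
  15–25 → 11 bp
  26–43 → 18 bp
  44–58 → 15 bp
  59–82 → 24 bp
  83–97 then 1–14 → 15 + 14 = 29 bp
Sorted largest to smallest: 29, 24, 18, 15, 11 bp.

29, 24, 18, 15, 11 bp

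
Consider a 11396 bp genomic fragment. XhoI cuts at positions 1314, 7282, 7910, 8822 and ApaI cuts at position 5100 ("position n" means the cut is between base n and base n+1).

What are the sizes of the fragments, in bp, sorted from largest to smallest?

Combined cut positions (sorted): 1314, 5100, 7282, 7910, 8822.
Linear molecule, 5 cuts → 6 fragments:
  1314 − 0 = 1314 bp
  5100 − 1314 = 3786 bp
  7282 − 5100 = 2182 bp
  7910 − 7282 = 628 bp
  8822 − 7910 = 912 bp
  11396 − 8822 = 2574 bp
Sorted largest to smallest: 3786, 2574, 2182, 1314, 912, 628 bp.

3786, 2574, 2182, 1314, 912, 628 bp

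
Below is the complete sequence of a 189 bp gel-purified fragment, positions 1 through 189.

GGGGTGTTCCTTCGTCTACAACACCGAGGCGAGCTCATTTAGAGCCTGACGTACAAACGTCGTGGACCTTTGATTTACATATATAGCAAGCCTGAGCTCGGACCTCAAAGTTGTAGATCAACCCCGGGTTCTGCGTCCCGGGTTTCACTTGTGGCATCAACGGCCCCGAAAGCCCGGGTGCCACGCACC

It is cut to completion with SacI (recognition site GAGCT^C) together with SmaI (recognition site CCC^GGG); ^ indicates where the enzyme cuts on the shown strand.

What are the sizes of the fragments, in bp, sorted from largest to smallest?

SacI sites (GAGCTC) start at positions 31, 94.
SacI cuts after base 5 of each site (before the last base), so after positions 35, 98.
SmaI sites (CCCGGG) start at positions 123, 137, 173.
SmaI cuts after base 3 of each site, so after positions 125, 139, 175.
Combined cut positions: 35, 98, 125, 139, 175.
Linear molecule, 5 cuts → 6 fragments:
  1–35 → 35 bp
  36–98 → 63 bp
  99–125 → 27 bp
  126–139 → 14 bp
  140–175 → 36 bp
  176–189 → 14 bp
Sorted largest to smallest: 63, 36, 35, 27, 14, 14 bp.

63, 36, 35, 27, 14, 14 bp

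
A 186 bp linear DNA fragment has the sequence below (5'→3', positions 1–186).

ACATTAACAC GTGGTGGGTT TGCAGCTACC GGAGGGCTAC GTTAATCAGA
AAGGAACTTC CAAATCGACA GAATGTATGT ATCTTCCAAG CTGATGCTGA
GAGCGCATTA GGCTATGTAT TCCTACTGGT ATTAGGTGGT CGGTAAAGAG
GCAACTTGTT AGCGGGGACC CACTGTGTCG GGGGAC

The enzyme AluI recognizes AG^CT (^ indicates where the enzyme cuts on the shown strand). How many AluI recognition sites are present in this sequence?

AGCT occurs starting at positions 24, 89.
AluI cuts at 2 sites.

2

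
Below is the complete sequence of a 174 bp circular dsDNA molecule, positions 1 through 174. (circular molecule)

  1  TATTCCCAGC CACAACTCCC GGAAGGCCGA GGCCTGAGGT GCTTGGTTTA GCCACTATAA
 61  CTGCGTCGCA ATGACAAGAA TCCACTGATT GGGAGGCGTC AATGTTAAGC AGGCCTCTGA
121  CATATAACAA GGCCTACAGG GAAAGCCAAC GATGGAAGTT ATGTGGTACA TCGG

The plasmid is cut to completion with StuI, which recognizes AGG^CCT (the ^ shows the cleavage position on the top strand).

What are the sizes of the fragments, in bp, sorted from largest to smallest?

StuI sites (AGGCCT) start at positions 30, 111, 130.
StuI cuts after base 3 of each site, so after positions 32, 113, 132.
Circular molecule, 3 cuts → 3 fragments:
  33–113 → 81 bp
  114–132 → 19 bp
  133–174 then 1–32 → 42 + 32 = 74 bp
Sorted largest to smallest: 81, 74, 19 bp.

81, 74, 19 bp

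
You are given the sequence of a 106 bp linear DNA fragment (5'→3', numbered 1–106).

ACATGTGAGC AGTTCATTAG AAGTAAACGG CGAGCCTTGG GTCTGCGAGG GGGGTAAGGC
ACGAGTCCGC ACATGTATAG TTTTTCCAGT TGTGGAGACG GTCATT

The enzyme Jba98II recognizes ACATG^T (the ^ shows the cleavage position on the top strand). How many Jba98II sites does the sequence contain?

ACATGT occurs starting at positions 1, 71.
Jba98II cuts at 2 sites.

2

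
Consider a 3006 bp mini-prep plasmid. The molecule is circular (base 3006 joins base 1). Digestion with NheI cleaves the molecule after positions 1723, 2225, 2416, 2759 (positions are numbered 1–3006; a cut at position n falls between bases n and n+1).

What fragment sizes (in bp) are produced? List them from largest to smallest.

1970, 502, 343, 191 bp

Circular molecule, 4 cuts → 4 fragments:
  2225 − 1723 = 502 bp
  2416 − 2225 = 191 bp
  2759 − 2416 = 343 bp
  wrap: 3006 − 2759 + 1723 = 1970 bp
Sorted largest to smallest: 1970, 502, 343, 191 bp.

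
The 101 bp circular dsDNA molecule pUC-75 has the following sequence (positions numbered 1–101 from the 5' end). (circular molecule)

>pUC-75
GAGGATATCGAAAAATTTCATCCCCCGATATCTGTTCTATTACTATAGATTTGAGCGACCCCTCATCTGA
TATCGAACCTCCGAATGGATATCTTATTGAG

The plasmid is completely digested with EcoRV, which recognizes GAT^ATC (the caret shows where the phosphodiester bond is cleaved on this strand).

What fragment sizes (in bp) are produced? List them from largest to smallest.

EcoRV sites (GATATC) start at positions 4, 27, 69, 88.
EcoRV cuts after base 3 of each site, so after positions 6, 29, 71, 90.
Circular molecule, 4 cuts → 4 fragments:
  7–29 → 23 bp
  30–71 → 42 bp
  72–90 → 19 bp
  91–101 then 1–6 → 11 + 6 = 17 bp
Sorted largest to smallest: 42, 23, 19, 17 bp.

42, 23, 19, 17 bp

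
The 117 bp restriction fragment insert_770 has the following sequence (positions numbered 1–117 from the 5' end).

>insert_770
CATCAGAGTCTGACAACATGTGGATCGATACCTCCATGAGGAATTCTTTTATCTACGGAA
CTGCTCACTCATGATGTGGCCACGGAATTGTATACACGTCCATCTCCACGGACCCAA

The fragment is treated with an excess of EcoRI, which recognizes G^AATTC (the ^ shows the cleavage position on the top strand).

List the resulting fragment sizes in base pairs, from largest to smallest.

The EcoRI site (GAATTC) starts at position 41.
EcoRI cuts after the first base of each site, so after position 41.
Linear molecule, 1 cut → 2 fragments:
  1–41 → 41 bp
  42–117 → 76 bp
Sorted largest to smallest: 76, 41 bp.

76, 41 bp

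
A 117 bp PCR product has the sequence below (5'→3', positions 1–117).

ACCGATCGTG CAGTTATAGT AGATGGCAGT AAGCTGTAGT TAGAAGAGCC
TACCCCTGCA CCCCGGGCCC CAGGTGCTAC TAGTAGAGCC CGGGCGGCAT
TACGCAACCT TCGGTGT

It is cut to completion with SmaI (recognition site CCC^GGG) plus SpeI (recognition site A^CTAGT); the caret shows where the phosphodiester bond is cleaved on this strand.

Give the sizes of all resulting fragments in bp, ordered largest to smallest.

64, 26, 15, 12 bp

SmaI sites (CCCGGG) start at positions 62, 89.
SmaI cuts after base 3 of each site, so after positions 64, 91.
The SpeI site (ACTAGT) starts at position 79.
SpeI cuts after the first base of each site, so after position 79.
Combined cut positions: 64, 79, 91.
Linear molecule, 3 cuts → 4 fragments:
  1–64 → 64 bp
  65–79 → 15 bp
  80–91 → 12 bp
  92–117 → 26 bp
Sorted largest to smallest: 64, 26, 15, 12 bp.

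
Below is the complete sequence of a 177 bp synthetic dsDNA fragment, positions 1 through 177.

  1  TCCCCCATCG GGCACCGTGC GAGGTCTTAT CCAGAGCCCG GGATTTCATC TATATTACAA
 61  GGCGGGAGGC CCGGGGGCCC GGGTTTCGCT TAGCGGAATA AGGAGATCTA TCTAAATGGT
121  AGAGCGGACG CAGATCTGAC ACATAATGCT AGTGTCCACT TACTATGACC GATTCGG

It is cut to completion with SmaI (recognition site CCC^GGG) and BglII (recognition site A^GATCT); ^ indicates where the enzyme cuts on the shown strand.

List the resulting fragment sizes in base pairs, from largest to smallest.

SmaI sites (CCCGGG) start at positions 37, 70, 78.
SmaI cuts after base 3 of each site, so after positions 39, 72, 80.
BglII sites (AGATCT) start at positions 104, 132.
BglII cuts after the first base of each site, so after positions 104, 132.
Combined cut positions: 39, 72, 80, 104, 132.
Linear molecule, 5 cuts → 6 fragments:
  1–39 → 39 bp
  40–72 → 33 bp
  73–80 → 8 bp
  81–104 → 24 bp
  105–132 → 28 bp
  133–177 → 45 bp
Sorted largest to smallest: 45, 39, 33, 28, 24, 8 bp.

45, 39, 33, 28, 24, 8 bp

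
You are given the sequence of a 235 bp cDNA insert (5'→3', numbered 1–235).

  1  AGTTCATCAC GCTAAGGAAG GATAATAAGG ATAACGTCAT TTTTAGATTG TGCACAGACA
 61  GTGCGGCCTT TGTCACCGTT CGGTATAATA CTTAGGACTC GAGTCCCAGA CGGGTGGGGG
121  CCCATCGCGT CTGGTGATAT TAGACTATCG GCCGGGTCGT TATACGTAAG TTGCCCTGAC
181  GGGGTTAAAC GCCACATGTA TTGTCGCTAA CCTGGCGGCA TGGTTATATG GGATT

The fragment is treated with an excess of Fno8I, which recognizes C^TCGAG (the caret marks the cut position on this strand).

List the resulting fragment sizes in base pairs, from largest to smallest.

137, 98 bp

The Fno8I site (CTCGAG) starts at position 98.
Fno8I cuts after the first base of each site, so after position 98.
Linear molecule, 1 cut → 2 fragments:
  1–98 → 98 bp
  99–235 → 137 bp
Sorted largest to smallest: 137, 98 bp.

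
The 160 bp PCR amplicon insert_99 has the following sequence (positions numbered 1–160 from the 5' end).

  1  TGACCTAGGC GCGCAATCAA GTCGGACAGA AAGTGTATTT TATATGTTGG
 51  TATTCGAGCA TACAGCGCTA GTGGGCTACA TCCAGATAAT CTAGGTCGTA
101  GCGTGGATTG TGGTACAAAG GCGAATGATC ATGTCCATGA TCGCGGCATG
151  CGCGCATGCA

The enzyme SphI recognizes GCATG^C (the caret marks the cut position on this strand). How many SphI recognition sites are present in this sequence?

2

GCATGC occurs starting at positions 146, 154.
SphI cuts at 2 sites.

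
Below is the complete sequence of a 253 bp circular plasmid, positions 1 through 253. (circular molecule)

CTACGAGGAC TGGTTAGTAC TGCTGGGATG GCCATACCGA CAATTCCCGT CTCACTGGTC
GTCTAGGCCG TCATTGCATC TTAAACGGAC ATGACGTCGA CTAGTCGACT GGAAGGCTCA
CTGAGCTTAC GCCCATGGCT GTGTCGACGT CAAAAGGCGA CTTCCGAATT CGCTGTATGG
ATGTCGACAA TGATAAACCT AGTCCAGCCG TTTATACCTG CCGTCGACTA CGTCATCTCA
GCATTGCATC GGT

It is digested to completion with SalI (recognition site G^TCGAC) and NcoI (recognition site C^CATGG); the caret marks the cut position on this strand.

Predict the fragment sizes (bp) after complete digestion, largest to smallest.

SalI sites (GTCGAC) start at positions 96, 104, 143, 183, 223.
SalI cuts after the first base of each site, so after positions 96, 104, 143, 183, 223.
The NcoI site (CCATGG) starts at position 133.
NcoI cuts after the first base of each site, so after position 133.
Combined cut positions: 96, 104, 133, 143, 183, 223.
Circular molecule, 6 cuts → 6 fragments:
  97–104 → 8 bp
  105–133 → 29 bp
  134–143 → 10 bp
  144–183 → 40 bp
  184–223 → 40 bp
  224–253 then 1–96 → 30 + 96 = 126 bp
Sorted largest to smallest: 126, 40, 40, 29, 10, 8 bp.

126, 40, 40, 29, 10, 8 bp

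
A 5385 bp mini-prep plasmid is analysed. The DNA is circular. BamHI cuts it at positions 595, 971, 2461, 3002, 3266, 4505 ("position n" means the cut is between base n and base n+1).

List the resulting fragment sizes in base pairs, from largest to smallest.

Circular molecule, 6 cuts → 6 fragments:
  971 − 595 = 376 bp
  2461 − 971 = 1490 bp
  3002 − 2461 = 541 bp
  3266 − 3002 = 264 bp
  4505 − 3266 = 1239 bp
  wrap: 5385 − 4505 + 595 = 1475 bp
Sorted largest to smallest: 1490, 1475, 1239, 541, 376, 264 bp.

1490, 1475, 1239, 541, 376, 264 bp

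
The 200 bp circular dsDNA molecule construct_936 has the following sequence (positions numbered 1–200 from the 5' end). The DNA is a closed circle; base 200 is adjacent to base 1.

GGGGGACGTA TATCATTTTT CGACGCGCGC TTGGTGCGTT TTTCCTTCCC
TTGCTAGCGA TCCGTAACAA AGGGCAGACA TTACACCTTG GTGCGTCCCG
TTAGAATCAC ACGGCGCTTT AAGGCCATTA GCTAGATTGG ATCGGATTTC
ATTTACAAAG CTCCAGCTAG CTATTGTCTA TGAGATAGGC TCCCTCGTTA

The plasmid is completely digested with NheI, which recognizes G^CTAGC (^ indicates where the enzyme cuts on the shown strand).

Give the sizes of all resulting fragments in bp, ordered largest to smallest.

NheI sites (GCTAGC) start at positions 53, 166.
NheI cuts after the first base of each site, so after positions 53, 166.
Circular molecule, 2 cuts → 2 fragments:
  54–166 → 113 bp
  167–200 then 1–53 → 34 + 53 = 87 bp
Sorted largest to smallest: 113, 87 bp.

113, 87 bp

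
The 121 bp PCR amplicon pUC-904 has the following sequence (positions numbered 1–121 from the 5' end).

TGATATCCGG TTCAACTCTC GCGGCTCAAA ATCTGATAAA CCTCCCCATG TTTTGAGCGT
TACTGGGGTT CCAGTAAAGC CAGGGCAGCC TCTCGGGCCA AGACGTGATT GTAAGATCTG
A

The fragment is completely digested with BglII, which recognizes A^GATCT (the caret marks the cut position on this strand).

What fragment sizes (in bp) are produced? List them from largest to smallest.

114, 7 bp

The BglII site (AGATCT) starts at position 114.
BglII cuts after the first base of each site, so after position 114.
Linear molecule, 1 cut → 2 fragments:
  1–114 → 114 bp
  115–121 → 7 bp
Sorted largest to smallest: 114, 7 bp.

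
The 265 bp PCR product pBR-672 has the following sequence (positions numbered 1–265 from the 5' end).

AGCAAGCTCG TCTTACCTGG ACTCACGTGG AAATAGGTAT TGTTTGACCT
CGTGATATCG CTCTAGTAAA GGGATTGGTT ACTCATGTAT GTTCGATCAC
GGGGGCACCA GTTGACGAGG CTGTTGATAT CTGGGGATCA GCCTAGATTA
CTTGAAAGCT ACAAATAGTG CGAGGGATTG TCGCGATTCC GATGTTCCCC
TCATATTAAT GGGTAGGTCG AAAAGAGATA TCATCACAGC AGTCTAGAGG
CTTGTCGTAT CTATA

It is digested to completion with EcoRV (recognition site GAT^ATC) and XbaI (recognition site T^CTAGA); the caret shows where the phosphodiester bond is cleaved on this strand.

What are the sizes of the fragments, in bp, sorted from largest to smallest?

EcoRV sites (GATATC) start at positions 54, 126, 227.
EcoRV cuts after base 3 of each site, so after positions 56, 128, 229.
The XbaI site (TCTAGA) starts at position 243.
XbaI cuts after the first base of each site, so after position 243.
Combined cut positions: 56, 128, 229, 243.
Linear molecule, 4 cuts → 5 fragments:
  1–56 → 56 bp
  57–128 → 72 bp
  129–229 → 101 bp
  230–243 → 14 bp
  244–265 → 22 bp
Sorted largest to smallest: 101, 72, 56, 22, 14 bp.

101, 72, 56, 22, 14 bp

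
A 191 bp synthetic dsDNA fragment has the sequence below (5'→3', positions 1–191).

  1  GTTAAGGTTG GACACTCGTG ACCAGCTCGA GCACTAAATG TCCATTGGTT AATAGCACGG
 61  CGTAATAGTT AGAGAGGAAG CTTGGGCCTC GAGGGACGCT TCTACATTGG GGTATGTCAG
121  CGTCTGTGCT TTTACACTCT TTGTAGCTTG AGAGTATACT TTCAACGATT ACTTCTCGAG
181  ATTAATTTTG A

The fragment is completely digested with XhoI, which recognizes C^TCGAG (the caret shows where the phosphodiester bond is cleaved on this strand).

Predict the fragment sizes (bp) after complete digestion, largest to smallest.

XhoI sites (CTCGAG) start at positions 26, 88, 175.
XhoI cuts after the first base of each site, so after positions 26, 88, 175.
Linear molecule, 3 cuts → 4 fragments:
  1–26 → 26 bp
  27–88 → 62 bp
  89–175 → 87 bp
  176–191 → 16 bp
Sorted largest to smallest: 87, 62, 26, 16 bp.

87, 62, 26, 16 bp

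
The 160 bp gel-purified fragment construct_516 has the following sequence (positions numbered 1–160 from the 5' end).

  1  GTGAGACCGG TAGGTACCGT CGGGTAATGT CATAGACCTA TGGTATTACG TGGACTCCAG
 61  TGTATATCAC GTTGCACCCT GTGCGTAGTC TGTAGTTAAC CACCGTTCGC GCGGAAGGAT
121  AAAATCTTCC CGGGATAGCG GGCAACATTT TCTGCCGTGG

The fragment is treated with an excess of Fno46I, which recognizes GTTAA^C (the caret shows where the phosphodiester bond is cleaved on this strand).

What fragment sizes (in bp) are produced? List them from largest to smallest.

99, 61 bp

The Fno46I site (GTTAAC) starts at position 95.
Fno46I cuts after base 5 of each site (before the last base), so after position 99.
Linear molecule, 1 cut → 2 fragments:
  1–99 → 99 bp
  100–160 → 61 bp
Sorted largest to smallest: 99, 61 bp.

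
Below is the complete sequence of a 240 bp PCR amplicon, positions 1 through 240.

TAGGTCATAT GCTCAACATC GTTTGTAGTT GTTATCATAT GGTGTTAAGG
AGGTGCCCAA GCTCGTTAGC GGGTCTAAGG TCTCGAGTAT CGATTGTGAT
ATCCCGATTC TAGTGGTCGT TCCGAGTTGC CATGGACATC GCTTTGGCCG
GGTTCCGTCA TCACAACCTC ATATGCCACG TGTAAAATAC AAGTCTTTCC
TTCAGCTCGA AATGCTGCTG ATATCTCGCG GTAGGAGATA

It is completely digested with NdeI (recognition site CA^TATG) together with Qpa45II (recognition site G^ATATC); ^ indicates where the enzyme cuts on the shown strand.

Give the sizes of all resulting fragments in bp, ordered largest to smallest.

73, 61, 49, 30, 20, 7 bp

NdeI sites (CATATG) start at positions 6, 36, 170.
NdeI cuts after base 2 of each site, so after positions 7, 37, 171.
Qpa45II sites (GATATC) start at positions 98, 220.
Qpa45II cuts after the first base of each site, so after positions 98, 220.
Combined cut positions: 7, 37, 98, 171, 220.
Linear molecule, 5 cuts → 6 fragments:
  1–7 → 7 bp
  8–37 → 30 bp
  38–98 → 61 bp
  99–171 → 73 bp
  172–220 → 49 bp
  221–240 → 20 bp
Sorted largest to smallest: 73, 61, 49, 30, 20, 7 bp.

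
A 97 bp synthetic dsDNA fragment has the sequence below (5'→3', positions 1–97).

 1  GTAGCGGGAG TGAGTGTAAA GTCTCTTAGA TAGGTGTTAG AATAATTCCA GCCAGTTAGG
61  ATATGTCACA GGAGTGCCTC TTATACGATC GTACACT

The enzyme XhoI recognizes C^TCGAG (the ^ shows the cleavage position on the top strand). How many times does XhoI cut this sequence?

0

No occurrence of CTCGAG is present in the sequence.
XhoI does not cut: 0 sites.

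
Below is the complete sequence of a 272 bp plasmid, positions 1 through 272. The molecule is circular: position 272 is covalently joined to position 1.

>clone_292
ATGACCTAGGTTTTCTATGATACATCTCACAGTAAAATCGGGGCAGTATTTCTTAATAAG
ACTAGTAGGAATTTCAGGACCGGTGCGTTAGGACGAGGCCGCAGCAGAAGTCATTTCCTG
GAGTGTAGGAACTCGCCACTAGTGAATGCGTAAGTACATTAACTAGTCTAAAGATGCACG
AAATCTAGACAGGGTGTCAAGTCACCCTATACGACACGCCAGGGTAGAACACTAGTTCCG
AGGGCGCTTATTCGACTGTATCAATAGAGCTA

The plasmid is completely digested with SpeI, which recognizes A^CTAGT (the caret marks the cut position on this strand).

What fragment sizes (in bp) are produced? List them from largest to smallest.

SpeI sites (ACTAGT) start at positions 61, 138, 162, 231.
SpeI cuts after the first base of each site, so after positions 61, 138, 162, 231.
Circular molecule, 4 cuts → 4 fragments:
  62–138 → 77 bp
  139–162 → 24 bp
  163–231 → 69 bp
  232–272 then 1–61 → 41 + 61 = 102 bp
Sorted largest to smallest: 102, 77, 69, 24 bp.

102, 77, 69, 24 bp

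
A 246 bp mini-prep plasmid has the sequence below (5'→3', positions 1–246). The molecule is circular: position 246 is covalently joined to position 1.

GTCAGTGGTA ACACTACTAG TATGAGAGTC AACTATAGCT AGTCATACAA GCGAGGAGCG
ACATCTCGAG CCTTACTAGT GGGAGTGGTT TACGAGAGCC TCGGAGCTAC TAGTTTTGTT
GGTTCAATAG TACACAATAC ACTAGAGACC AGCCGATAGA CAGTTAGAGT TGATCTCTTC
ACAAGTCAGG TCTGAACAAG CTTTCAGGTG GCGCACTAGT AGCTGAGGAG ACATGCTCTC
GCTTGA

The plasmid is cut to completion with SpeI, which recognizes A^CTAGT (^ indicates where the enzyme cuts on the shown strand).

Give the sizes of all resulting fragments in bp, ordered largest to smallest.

106, 59, 47, 34 bp

SpeI sites (ACTAGT) start at positions 16, 75, 109, 215.
SpeI cuts after the first base of each site, so after positions 16, 75, 109, 215.
Circular molecule, 4 cuts → 4 fragments:
  17–75 → 59 bp
  76–109 → 34 bp
  110–215 → 106 bp
  216–246 then 1–16 → 31 + 16 = 47 bp
Sorted largest to smallest: 106, 59, 47, 34 bp.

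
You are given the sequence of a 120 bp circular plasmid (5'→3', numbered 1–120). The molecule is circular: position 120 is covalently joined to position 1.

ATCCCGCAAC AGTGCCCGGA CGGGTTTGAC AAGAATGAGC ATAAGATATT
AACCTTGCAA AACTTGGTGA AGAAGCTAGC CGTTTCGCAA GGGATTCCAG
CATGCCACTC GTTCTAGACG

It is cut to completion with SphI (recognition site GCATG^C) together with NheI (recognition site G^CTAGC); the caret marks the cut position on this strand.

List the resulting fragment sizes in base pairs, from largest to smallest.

The SphI site (GCATGC) starts at position 100.
SphI cuts after base 5 of each site (before the last base), so after position 104.
The NheI site (GCTAGC) starts at position 75.
NheI cuts after the first base of each site, so after position 75.
Combined cut positions: 75, 104.
Circular molecule, 2 cuts → 2 fragments:
  76–104 → 29 bp
  105–120 then 1–75 → 16 + 75 = 91 bp
Sorted largest to smallest: 91, 29 bp.

91, 29 bp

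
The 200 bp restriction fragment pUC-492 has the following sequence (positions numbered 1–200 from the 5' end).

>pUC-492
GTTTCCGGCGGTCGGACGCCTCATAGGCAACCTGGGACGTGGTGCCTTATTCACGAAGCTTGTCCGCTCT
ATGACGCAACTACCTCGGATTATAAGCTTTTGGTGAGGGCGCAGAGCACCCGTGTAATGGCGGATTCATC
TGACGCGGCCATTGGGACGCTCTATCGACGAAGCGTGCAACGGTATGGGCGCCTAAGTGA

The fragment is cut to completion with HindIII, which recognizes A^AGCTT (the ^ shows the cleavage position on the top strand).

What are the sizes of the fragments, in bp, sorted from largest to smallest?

106, 56, 38 bp

HindIII sites (AAGCTT) start at positions 56, 94.
HindIII cuts after the first base of each site, so after positions 56, 94.
Linear molecule, 2 cuts → 3 fragments:
  1–56 → 56 bp
  57–94 → 38 bp
  95–200 → 106 bp
Sorted largest to smallest: 106, 56, 38 bp.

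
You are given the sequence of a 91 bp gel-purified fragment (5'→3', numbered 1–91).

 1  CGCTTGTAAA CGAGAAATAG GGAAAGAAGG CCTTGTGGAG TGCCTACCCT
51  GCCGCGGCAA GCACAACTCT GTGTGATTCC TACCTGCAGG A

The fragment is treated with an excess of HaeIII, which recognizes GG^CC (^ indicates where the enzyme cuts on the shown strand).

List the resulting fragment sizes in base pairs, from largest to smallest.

61, 30 bp

The HaeIII site (GGCC) starts at position 29.
HaeIII cuts after base 2 of each site, so after position 30.
Linear molecule, 1 cut → 2 fragments:
  1–30 → 30 bp
  31–91 → 61 bp
Sorted largest to smallest: 61, 30 bp.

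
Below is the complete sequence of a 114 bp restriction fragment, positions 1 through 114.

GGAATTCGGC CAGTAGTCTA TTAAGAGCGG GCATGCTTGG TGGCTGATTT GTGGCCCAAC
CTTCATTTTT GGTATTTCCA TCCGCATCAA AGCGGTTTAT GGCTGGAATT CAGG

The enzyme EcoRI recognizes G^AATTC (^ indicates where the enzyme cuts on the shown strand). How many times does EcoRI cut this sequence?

2

GAATTC occurs starting at positions 2, 106.
EcoRI cuts at 2 sites.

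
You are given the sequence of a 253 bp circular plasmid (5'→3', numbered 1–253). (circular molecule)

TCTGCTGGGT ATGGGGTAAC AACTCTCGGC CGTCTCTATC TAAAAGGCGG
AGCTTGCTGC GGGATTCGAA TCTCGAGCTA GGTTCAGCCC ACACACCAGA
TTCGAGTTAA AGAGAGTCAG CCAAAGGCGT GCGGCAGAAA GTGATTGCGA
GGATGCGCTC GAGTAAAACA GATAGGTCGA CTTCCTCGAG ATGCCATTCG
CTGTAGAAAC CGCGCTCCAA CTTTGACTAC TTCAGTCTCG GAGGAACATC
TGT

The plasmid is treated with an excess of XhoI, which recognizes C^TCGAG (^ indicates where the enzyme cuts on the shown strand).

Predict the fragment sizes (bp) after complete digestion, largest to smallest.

XhoI sites (CTCGAG) start at positions 72, 158, 185.
XhoI cuts after the first base of each site, so after positions 72, 158, 185.
Circular molecule, 3 cuts → 3 fragments:
  73–158 → 86 bp
  159–185 → 27 bp
  186–253 then 1–72 → 68 + 72 = 140 bp
Sorted largest to smallest: 140, 86, 27 bp.

140, 86, 27 bp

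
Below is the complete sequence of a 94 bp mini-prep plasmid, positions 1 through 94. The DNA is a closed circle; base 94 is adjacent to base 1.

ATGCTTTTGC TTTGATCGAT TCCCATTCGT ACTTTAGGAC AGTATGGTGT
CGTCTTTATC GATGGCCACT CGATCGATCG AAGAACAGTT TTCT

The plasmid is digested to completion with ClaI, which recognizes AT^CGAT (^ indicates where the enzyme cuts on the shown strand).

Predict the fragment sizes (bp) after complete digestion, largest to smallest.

ClaI sites (ATCGAT) start at positions 15, 58, 73.
ClaI cuts after base 2 of each site, so after positions 16, 59, 74.
Circular molecule, 3 cuts → 3 fragments:
  17–59 → 43 bp
  60–74 → 15 bp
  75–94 then 1–16 → 20 + 16 = 36 bp
Sorted largest to smallest: 43, 36, 15 bp.

43, 36, 15 bp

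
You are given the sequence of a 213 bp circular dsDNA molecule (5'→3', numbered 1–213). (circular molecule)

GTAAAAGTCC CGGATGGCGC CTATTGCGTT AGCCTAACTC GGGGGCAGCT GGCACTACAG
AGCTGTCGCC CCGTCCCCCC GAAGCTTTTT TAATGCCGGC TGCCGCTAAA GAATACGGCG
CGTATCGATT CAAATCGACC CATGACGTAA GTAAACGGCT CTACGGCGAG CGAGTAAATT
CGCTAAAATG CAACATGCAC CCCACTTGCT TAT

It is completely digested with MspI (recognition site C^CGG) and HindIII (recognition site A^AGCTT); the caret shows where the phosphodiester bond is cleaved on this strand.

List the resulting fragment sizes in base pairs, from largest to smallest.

127, 72, 14 bp

MspI sites (CCGG) start at positions 10, 96.
MspI cuts after the first base of each site, so after positions 10, 96.
The HindIII site (AAGCTT) starts at position 82.
HindIII cuts after the first base of each site, so after position 82.
Combined cut positions: 10, 82, 96.
Circular molecule, 3 cuts → 3 fragments:
  11–82 → 72 bp
  83–96 → 14 bp
  97–213 then 1–10 → 117 + 10 = 127 bp
Sorted largest to smallest: 127, 72, 14 bp.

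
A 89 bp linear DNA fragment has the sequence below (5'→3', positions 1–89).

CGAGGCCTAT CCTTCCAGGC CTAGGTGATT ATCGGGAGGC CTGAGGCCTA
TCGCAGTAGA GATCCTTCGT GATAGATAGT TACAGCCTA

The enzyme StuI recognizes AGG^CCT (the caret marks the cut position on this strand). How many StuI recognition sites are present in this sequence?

4

AGGCCT occurs starting at positions 3, 17, 37, 44.
StuI cuts at 4 sites.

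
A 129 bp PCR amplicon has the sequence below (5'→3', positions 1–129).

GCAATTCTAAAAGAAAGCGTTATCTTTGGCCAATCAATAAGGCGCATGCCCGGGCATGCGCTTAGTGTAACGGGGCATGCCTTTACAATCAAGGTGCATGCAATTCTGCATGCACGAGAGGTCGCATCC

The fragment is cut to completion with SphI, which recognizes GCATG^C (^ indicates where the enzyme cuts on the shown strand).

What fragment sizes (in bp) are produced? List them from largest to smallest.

SphI sites (GCATGC) start at positions 44, 54, 75, 96, 108.
SphI cuts after base 5 of each site (before the last base), so after positions 48, 58, 79, 100, 112.
Linear molecule, 5 cuts → 6 fragments:
  1–48 → 48 bp
  49–58 → 10 bp
  59–79 → 21 bp
  80–100 → 21 bp
  101–112 → 12 bp
  113–129 → 17 bp
Sorted largest to smallest: 48, 21, 21, 17, 12, 10 bp.

48, 21, 21, 17, 12, 10 bp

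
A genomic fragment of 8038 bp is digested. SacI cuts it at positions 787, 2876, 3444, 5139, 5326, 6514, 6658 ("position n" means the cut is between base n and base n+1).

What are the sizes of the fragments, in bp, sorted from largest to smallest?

Linear molecule, 7 cuts → 8 fragments:
  787 − 0 = 787 bp
  2876 − 787 = 2089 bp
  3444 − 2876 = 568 bp
  5139 − 3444 = 1695 bp
  5326 − 5139 = 187 bp
  6514 − 5326 = 1188 bp
  6658 − 6514 = 144 bp
  8038 − 6658 = 1380 bp
Sorted largest to smallest: 2089, 1695, 1380, 1188, 787, 568, 187, 144 bp.

2089, 1695, 1380, 1188, 787, 568, 187, 144 bp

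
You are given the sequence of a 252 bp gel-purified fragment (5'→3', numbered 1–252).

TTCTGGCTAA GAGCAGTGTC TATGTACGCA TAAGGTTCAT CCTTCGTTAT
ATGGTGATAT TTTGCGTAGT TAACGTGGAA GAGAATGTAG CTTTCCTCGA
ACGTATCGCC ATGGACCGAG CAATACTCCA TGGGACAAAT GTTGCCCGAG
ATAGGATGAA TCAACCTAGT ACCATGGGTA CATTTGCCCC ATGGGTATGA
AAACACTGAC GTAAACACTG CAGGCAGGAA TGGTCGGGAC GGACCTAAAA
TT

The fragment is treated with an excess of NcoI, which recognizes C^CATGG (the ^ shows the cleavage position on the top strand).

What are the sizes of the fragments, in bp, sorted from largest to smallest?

109, 63, 44, 19, 17 bp

NcoI sites (CCATGG) start at positions 109, 128, 172, 189.
NcoI cuts after the first base of each site, so after positions 109, 128, 172, 189.
Linear molecule, 4 cuts → 5 fragments:
  1–109 → 109 bp
  110–128 → 19 bp
  129–172 → 44 bp
  173–189 → 17 bp
  190–252 → 63 bp
Sorted largest to smallest: 109, 63, 44, 19, 17 bp.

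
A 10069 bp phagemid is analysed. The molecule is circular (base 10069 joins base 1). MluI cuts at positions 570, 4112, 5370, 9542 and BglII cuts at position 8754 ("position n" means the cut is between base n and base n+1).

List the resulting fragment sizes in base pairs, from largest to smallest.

3542, 3384, 1258, 1097, 788 bp

Combined cut positions (sorted): 570, 4112, 5370, 8754, 9542.
Circular molecule, 5 cuts → 5 fragments:
  4112 − 570 = 3542 bp
  5370 − 4112 = 1258 bp
  8754 − 5370 = 3384 bp
  9542 − 8754 = 788 bp
  wrap: 10069 − 9542 + 570 = 1097 bp
Sorted largest to smallest: 3542, 3384, 1258, 1097, 788 bp.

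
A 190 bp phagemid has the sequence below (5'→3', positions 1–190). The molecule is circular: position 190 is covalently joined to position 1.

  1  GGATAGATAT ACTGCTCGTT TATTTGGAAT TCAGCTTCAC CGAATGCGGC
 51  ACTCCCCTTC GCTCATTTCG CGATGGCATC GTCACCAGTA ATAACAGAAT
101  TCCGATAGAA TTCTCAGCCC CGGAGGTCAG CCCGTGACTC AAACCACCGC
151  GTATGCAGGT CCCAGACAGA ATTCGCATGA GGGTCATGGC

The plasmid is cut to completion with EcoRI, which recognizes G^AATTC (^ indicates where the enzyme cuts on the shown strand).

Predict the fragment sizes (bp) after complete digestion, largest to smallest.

EcoRI sites (GAATTC) start at positions 27, 97, 108, 169.
EcoRI cuts after the first base of each site, so after positions 27, 97, 108, 169.
Circular molecule, 4 cuts → 4 fragments:
  28–97 → 70 bp
  98–108 → 11 bp
  109–169 → 61 bp
  170–190 then 1–27 → 21 + 27 = 48 bp
Sorted largest to smallest: 70, 61, 48, 11 bp.

70, 61, 48, 11 bp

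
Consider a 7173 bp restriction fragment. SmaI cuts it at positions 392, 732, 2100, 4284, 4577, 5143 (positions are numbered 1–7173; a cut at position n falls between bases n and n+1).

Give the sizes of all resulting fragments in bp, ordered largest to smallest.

2184, 2030, 1368, 566, 392, 340, 293 bp

Linear molecule, 6 cuts → 7 fragments:
  392 − 0 = 392 bp
  732 − 392 = 340 bp
  2100 − 732 = 1368 bp
  4284 − 2100 = 2184 bp
  4577 − 4284 = 293 bp
  5143 − 4577 = 566 bp
  7173 − 5143 = 2030 bp
Sorted largest to smallest: 2184, 2030, 1368, 566, 392, 340, 293 bp.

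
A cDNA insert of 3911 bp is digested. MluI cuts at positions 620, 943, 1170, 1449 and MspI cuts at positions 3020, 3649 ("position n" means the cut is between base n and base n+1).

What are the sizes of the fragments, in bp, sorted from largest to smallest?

Combined cut positions (sorted): 620, 943, 1170, 1449, 3020, 3649.
Linear molecule, 6 cuts → 7 fragments:
  620 − 0 = 620 bp
  943 − 620 = 323 bp
  1170 − 943 = 227 bp
  1449 − 1170 = 279 bp
  3020 − 1449 = 1571 bp
  3649 − 3020 = 629 bp
  3911 − 3649 = 262 bp
Sorted largest to smallest: 1571, 629, 620, 323, 279, 262, 227 bp.

1571, 629, 620, 323, 279, 262, 227 bp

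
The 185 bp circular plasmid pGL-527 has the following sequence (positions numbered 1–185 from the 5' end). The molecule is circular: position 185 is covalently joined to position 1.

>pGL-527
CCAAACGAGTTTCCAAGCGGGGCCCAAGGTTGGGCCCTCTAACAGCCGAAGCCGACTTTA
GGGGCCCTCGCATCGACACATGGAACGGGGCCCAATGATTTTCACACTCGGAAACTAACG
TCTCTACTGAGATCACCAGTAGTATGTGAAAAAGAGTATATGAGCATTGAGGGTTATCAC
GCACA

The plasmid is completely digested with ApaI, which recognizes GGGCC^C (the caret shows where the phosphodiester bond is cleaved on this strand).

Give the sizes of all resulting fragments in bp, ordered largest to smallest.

ApaI sites (GGGCCC) start at positions 20, 32, 62, 88.
ApaI cuts after base 5 of each site (before the last base), so after positions 24, 36, 66, 92.
Circular molecule, 4 cuts → 4 fragments:
  25–36 → 12 bp
  37–66 → 30 bp
  67–92 → 26 bp
  93–185 then 1–24 → 93 + 24 = 117 bp
Sorted largest to smallest: 117, 30, 26, 12 bp.

117, 30, 26, 12 bp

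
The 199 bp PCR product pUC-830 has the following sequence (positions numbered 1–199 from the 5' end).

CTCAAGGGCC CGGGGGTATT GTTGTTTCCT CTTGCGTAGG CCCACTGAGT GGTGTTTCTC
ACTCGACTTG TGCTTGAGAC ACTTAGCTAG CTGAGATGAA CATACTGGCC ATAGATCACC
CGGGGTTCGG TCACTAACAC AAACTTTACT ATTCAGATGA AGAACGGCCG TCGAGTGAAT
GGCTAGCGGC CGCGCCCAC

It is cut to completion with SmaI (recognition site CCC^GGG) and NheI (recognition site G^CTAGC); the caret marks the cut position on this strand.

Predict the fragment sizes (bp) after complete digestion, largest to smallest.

75, 61, 35, 17, 11 bp

SmaI sites (CCCGGG) start at positions 9, 119.
SmaI cuts after base 3 of each site, so after positions 11, 121.
NheI sites (GCTAGC) start at positions 86, 182.
NheI cuts after the first base of each site, so after positions 86, 182.
Combined cut positions: 11, 86, 121, 182.
Linear molecule, 4 cuts → 5 fragments:
  1–11 → 11 bp
  12–86 → 75 bp
  87–121 → 35 bp
  122–182 → 61 bp
  183–199 → 17 bp
Sorted largest to smallest: 75, 61, 35, 17, 11 bp.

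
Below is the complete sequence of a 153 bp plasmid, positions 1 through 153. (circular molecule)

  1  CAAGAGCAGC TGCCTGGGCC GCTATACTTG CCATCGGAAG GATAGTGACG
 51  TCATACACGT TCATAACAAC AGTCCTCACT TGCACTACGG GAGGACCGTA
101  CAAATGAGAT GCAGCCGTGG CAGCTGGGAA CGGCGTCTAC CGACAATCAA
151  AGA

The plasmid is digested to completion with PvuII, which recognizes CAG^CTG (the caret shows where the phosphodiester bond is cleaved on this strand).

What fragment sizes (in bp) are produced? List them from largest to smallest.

114, 39 bp

PvuII sites (CAGCTG) start at positions 7, 121.
PvuII cuts after base 3 of each site, so after positions 9, 123.
Circular molecule, 2 cuts → 2 fragments:
  10–123 → 114 bp
  124–153 then 1–9 → 30 + 9 = 39 bp
Sorted largest to smallest: 114, 39 bp.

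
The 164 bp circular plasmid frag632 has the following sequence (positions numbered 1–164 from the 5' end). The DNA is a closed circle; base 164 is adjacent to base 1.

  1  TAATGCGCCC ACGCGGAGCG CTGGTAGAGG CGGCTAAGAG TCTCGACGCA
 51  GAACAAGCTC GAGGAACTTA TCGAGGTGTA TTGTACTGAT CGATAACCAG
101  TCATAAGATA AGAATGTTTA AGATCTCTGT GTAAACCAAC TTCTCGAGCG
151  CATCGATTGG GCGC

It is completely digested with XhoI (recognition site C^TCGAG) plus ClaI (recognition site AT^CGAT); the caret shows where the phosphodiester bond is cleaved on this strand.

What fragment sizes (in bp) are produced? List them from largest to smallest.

XhoI sites (CTCGAG) start at positions 58, 143.
XhoI cuts after the first base of each site, so after positions 58, 143.
ClaI sites (ATCGAT) start at positions 89, 152.
ClaI cuts after base 2 of each site, so after positions 90, 153.
Combined cut positions: 58, 90, 143, 153.
Circular molecule, 4 cuts → 4 fragments:
  59–90 → 32 bp
  91–143 → 53 bp
  144–153 → 10 bp
  154–164 then 1–58 → 11 + 58 = 69 bp
Sorted largest to smallest: 69, 53, 32, 10 bp.

69, 53, 32, 10 bp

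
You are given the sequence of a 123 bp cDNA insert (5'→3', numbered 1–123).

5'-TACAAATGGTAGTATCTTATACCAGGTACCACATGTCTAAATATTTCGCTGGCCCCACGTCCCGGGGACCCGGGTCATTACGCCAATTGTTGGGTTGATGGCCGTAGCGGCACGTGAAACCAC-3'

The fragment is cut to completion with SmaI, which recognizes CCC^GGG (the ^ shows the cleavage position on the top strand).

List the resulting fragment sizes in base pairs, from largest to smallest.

63, 52, 8 bp

SmaI sites (CCCGGG) start at positions 61, 69.
SmaI cuts after base 3 of each site, so after positions 63, 71.
Linear molecule, 2 cuts → 3 fragments:
  1–63 → 63 bp
  64–71 → 8 bp
  72–123 → 52 bp
Sorted largest to smallest: 63, 52, 8 bp.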